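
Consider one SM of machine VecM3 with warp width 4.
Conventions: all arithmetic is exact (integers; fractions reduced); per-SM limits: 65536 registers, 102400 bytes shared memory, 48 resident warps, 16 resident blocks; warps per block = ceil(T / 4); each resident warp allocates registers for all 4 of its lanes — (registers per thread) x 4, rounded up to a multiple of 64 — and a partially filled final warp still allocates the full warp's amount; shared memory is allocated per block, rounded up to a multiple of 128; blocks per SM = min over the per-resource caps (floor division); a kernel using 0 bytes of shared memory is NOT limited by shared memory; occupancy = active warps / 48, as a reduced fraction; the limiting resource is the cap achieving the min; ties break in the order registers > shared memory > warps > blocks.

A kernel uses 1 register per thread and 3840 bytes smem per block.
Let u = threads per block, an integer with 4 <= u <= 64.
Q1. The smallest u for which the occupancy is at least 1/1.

Answer: u = 9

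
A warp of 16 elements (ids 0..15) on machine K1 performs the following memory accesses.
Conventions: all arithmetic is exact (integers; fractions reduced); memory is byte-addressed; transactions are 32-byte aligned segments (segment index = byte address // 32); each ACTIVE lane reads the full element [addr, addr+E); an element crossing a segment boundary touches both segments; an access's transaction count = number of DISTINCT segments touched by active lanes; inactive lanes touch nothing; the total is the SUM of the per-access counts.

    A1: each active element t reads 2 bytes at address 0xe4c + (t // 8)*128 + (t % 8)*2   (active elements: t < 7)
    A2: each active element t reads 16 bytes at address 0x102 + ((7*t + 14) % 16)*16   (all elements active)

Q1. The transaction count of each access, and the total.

A1: 1 transaction
A2: 9 transactions

Answer: 1,9; total 10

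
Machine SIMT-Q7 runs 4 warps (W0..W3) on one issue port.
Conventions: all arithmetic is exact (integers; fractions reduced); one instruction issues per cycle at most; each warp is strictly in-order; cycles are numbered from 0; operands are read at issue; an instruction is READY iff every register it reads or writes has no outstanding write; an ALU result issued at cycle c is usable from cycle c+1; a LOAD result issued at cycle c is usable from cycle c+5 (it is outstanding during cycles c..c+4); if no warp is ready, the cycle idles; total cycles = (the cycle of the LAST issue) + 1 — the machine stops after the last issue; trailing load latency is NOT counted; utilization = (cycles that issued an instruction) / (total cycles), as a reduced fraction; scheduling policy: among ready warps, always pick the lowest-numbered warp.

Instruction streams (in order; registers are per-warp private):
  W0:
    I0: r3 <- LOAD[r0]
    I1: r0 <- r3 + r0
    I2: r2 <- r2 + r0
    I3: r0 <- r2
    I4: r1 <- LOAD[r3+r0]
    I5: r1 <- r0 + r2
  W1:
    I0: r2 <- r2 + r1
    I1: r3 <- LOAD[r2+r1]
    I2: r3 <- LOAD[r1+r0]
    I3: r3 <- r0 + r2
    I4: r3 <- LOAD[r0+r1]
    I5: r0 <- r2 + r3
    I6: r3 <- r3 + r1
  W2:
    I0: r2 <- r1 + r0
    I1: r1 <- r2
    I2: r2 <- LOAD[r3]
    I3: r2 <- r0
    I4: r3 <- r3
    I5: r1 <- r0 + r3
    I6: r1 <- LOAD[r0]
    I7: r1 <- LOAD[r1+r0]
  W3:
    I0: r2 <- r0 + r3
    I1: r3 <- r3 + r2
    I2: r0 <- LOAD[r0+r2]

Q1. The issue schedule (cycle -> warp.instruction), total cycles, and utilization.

cycle 0: W0.I0
cycle 1: W1.I0
cycle 2: W1.I1
cycle 3: W2.I0
cycle 4: W2.I1
cycle 5: W0.I1
cycle 6: W0.I2
cycle 7: W0.I3
cycle 8: W0.I4
cycle 9: W1.I2
cycle 10: W2.I2
cycle 11: W3.I0
cycle 12: W3.I1
cycle 13: W0.I5
cycle 14: W1.I3
cycle 15: W1.I4
cycle 16: W2.I3
cycle 17: W2.I4
cycle 18: W2.I5
cycle 19: W2.I6
cycle 20: W1.I5
cycle 21: W1.I6
cycle 22: W3.I2
cycle 23: idle
cycle 24: W2.I7

Answer: 25 cycles, utilization 24/25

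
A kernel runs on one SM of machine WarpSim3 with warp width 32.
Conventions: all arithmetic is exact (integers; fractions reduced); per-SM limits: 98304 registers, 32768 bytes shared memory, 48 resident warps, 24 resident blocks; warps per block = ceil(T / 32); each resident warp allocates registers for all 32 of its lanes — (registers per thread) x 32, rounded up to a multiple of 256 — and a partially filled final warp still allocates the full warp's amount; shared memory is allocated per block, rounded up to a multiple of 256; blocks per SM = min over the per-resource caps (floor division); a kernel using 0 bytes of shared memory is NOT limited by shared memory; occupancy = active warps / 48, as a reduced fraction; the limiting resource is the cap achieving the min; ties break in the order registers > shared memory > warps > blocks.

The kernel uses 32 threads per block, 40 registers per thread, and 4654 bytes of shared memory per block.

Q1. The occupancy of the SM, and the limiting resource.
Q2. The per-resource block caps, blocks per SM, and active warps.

Answer: occupancy 1/8, limited by shared memory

registers: 76 blocks
shared memory: 6 blocks
warps: 48 blocks
blocks: 24 blocks

Answer: 6 blocks, 6 active warps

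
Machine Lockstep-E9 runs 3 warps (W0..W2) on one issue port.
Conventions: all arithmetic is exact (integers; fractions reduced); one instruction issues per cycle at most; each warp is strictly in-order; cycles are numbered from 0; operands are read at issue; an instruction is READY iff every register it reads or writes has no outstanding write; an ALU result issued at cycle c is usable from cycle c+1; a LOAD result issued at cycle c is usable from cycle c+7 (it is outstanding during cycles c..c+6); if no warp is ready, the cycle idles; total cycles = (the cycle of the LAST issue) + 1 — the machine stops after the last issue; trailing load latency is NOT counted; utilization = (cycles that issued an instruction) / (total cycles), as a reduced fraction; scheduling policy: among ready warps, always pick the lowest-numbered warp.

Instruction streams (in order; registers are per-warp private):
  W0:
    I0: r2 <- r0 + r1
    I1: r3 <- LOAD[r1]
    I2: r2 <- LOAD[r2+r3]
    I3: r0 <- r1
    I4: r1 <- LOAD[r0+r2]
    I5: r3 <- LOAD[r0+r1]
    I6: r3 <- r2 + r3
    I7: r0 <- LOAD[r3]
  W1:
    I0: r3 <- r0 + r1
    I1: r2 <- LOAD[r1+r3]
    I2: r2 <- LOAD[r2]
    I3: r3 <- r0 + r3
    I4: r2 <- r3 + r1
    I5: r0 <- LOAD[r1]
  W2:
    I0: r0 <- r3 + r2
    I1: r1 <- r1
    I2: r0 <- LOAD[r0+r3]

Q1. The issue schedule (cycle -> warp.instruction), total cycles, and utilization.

cycle 0: W0.I0
cycle 1: W0.I1
cycle 2: W1.I0
cycle 3: W1.I1
cycle 4: W2.I0
cycle 5: W2.I1
cycle 6: W2.I2
cycle 7: idle
cycle 8: W0.I2
cycle 9: W0.I3
cycle 10: W1.I2
cycle 11: W1.I3
cycle 12: idle
cycle 13: idle
cycle 14: idle
cycle 15: W0.I4
cycle 16: idle
cycle 17: W1.I4
cycle 18: W1.I5
cycle 19: idle
cycle 20: idle
cycle 21: idle
cycle 22: W0.I5
cycle 23: idle
cycle 24: idle
cycle 25: idle
cycle 26: idle
cycle 27: idle
cycle 28: idle
cycle 29: W0.I6
cycle 30: W0.I7

Answer: 31 cycles, utilization 17/31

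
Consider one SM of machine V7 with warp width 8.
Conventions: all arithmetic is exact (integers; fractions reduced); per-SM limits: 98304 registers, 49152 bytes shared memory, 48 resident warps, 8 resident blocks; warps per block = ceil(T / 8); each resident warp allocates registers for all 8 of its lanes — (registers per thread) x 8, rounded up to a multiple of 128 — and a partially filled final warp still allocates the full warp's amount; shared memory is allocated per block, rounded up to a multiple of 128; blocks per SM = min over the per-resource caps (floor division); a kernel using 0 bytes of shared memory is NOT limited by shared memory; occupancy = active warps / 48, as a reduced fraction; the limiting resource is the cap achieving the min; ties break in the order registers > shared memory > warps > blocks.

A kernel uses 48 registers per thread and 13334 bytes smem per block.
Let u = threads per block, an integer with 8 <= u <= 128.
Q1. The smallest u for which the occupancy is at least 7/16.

Answer: u = 49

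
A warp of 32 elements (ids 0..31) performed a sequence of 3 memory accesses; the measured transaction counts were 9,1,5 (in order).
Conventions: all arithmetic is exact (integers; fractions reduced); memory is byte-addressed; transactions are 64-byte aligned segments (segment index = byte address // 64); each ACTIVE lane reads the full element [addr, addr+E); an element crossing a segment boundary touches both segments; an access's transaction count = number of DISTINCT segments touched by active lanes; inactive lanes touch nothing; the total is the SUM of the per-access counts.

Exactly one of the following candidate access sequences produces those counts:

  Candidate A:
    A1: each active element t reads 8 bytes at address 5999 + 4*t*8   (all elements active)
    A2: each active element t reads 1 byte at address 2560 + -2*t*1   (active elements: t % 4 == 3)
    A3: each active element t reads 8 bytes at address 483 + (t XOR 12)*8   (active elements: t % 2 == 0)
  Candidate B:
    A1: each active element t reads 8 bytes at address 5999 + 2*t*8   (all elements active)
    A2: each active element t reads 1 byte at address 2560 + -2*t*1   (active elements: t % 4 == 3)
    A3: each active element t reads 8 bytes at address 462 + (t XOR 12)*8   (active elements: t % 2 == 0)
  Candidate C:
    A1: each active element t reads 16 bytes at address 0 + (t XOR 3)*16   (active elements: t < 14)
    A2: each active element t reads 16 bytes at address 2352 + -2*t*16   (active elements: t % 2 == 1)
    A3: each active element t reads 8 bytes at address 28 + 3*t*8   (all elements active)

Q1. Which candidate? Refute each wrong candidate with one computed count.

A: A1 gives 17 transactions, not 9
C: A1 gives 4 transactions, not 9
B: all counts match (9,1,5)

Answer: B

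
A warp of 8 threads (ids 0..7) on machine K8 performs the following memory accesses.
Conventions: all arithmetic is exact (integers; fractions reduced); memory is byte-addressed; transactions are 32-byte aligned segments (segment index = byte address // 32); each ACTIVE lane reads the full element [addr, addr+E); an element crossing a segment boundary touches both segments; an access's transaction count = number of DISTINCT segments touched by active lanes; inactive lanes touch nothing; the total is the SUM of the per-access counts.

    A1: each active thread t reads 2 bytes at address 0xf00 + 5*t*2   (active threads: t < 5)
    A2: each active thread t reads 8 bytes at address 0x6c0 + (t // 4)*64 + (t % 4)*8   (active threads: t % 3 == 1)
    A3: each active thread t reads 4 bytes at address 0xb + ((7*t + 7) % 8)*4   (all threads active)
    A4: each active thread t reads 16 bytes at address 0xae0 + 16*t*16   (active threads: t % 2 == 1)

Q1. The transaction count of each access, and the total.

A1: 2 transactions
A2: 2 transactions
A3: 2 transactions
A4: 4 transactions

Answer: 2,2,2,4; total 10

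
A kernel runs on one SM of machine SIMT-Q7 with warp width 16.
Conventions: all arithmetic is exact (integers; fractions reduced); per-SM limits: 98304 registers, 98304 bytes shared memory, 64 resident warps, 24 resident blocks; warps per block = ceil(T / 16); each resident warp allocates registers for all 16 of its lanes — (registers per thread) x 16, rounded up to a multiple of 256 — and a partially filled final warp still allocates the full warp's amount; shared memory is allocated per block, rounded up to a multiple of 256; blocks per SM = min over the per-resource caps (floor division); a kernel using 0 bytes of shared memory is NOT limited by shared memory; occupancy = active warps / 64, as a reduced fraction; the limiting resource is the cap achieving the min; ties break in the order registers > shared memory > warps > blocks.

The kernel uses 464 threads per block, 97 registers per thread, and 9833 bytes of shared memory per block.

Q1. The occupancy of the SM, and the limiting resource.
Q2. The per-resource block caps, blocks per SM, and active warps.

Answer: occupancy 29/64, limited by registers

registers: 1 block
shared memory: 9 blocks
warps: 2 blocks
blocks: 24 blocks

Answer: 1 block, 29 active warps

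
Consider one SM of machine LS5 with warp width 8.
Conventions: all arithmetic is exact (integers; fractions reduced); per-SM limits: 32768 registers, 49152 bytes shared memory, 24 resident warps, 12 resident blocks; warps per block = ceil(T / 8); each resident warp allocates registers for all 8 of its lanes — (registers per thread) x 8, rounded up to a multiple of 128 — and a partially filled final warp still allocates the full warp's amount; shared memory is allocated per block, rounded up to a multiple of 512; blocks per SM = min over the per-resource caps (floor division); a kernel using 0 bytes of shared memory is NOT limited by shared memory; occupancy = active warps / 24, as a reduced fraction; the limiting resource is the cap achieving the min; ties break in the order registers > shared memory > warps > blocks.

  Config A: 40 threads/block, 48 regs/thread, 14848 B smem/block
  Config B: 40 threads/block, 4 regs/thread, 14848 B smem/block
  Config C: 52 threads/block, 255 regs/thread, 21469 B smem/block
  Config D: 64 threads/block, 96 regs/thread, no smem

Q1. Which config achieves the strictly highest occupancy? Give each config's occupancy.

occupancies: A 5/8, B 5/8, C 7/12, D 1

Answer: D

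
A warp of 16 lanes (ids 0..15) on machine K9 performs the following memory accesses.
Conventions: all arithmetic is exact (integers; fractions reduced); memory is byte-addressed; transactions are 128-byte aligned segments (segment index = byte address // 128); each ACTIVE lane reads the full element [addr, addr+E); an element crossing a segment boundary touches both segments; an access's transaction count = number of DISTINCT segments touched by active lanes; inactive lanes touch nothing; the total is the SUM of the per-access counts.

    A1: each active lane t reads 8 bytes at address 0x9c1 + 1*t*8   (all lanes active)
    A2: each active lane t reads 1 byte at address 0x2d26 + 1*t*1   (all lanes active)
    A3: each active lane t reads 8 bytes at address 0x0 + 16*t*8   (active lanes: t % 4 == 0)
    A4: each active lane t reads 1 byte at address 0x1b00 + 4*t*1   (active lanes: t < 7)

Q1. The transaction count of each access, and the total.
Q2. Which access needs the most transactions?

A1: 2 transactions
A2: 1 transaction
A3: 4 transactions
A4: 1 transaction

Answer: 2,1,4,1; total 8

Answer: A3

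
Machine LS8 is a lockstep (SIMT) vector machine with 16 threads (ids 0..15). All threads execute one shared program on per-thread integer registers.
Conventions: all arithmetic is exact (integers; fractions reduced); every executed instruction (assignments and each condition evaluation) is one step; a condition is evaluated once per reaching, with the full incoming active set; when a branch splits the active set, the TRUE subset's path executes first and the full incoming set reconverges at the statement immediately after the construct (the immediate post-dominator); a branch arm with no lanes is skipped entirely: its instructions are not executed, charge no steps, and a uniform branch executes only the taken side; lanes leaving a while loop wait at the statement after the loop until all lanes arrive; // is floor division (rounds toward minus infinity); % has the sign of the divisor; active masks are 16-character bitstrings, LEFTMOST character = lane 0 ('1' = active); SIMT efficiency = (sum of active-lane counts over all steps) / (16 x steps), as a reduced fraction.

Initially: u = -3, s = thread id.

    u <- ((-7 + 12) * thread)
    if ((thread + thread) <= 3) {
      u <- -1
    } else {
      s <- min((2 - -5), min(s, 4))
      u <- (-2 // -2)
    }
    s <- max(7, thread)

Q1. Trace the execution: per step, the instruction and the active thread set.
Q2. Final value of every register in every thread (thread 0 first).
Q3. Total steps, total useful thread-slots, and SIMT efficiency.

step 0: u <- ((-7 + 12) * thread)    1111111111111111
step 1: eval ((thread + thread) <= 3) 1111111111111111
step 2: u <- -1                      1100000000000000
step 3: s <- min((2 - -5), min(s, 4)) 0011111111111111
step 4: u <- (-2 // -2)              0011111111111111
step 5: s <- max(7, thread)          1111111111111111

Answer: 6 steps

u: -1,-1,1,1,1,1,1,1,1,1,1,1,1,1,1,1
s: 7,7,7,7,7,7,7,7,8,9,10,11,12,13,14,15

steps = 6; useful = 78; efficiency = 78/96 = 13/16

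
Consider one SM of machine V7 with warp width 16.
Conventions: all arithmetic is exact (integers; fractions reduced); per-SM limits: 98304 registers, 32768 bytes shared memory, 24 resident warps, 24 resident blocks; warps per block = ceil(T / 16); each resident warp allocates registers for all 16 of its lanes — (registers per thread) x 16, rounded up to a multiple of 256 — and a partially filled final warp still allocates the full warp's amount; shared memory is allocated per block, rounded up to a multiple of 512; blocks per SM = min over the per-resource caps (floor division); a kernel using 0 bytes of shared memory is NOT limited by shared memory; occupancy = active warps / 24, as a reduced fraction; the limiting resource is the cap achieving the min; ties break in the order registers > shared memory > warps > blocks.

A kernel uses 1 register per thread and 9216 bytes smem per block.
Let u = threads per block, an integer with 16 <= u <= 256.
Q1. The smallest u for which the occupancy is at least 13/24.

Answer: u = 65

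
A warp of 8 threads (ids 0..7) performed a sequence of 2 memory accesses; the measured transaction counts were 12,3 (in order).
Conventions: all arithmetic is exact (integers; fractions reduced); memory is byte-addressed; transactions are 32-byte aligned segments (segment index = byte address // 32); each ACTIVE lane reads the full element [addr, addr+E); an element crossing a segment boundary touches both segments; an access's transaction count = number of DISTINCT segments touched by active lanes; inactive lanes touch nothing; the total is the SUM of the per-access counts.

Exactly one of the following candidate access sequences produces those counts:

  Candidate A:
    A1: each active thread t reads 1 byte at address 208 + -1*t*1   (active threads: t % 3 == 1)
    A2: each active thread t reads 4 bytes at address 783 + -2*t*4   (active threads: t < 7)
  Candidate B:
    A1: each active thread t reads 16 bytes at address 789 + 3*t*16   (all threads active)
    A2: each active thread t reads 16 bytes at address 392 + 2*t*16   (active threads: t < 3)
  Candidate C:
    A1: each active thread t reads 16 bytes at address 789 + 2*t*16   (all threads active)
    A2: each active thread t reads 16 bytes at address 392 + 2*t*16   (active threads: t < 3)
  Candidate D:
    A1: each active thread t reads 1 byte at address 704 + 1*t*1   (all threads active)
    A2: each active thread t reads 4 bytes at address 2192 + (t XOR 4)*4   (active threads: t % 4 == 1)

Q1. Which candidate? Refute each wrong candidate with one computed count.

A: A1 gives 1 transaction, not 12
C: A1 gives 9 transactions, not 12
D: A1 gives 1 transaction, not 12
B: all counts match (12,3)

Answer: B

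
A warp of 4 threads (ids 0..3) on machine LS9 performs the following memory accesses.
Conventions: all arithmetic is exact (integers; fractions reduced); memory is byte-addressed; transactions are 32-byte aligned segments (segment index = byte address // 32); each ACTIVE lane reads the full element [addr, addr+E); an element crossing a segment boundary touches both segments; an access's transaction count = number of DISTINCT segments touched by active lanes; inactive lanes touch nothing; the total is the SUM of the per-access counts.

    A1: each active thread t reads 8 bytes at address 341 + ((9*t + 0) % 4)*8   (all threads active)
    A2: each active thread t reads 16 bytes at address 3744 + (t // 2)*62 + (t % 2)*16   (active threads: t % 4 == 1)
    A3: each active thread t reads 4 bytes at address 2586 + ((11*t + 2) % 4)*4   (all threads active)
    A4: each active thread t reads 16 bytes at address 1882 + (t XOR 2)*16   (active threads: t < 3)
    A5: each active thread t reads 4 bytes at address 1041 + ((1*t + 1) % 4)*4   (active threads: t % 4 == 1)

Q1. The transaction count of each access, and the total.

A1: 2 transactions
A2: 1 transaction
A3: 2 transactions
A4: 3 transactions
A5: 1 transaction

Answer: 2,1,2,3,1; total 9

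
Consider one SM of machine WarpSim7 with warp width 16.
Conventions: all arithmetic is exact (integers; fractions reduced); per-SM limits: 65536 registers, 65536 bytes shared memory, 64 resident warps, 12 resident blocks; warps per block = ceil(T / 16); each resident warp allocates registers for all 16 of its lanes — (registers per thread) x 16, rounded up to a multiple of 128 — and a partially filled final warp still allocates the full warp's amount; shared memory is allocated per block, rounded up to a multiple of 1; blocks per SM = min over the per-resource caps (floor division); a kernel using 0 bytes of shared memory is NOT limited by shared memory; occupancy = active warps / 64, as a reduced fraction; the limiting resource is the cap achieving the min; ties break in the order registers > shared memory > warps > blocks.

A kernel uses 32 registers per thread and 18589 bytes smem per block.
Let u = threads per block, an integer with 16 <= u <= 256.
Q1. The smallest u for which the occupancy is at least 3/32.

Answer: u = 17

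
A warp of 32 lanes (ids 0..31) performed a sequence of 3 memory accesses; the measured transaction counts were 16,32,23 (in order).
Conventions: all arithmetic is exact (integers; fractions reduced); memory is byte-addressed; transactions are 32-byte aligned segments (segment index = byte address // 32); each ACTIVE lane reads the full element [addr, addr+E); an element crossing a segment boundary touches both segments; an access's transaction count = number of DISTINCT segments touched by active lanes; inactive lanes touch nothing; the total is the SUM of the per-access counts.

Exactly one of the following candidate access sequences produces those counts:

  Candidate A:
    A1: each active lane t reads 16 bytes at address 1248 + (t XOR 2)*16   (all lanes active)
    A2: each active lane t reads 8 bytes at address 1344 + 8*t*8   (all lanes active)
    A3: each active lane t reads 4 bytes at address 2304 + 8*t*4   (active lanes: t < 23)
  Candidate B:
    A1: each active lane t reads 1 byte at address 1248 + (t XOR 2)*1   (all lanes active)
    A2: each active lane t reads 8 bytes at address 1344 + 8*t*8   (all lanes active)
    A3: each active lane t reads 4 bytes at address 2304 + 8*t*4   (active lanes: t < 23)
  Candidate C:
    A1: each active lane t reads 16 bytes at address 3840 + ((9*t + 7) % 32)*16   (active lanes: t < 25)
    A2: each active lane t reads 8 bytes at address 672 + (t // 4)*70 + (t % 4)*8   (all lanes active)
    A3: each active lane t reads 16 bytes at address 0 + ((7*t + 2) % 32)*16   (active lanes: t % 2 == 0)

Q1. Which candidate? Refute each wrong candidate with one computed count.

B: A1 gives 1 transaction, not 16
C: A2 gives 15 transactions, not 32
A: all counts match (16,32,23)

Answer: A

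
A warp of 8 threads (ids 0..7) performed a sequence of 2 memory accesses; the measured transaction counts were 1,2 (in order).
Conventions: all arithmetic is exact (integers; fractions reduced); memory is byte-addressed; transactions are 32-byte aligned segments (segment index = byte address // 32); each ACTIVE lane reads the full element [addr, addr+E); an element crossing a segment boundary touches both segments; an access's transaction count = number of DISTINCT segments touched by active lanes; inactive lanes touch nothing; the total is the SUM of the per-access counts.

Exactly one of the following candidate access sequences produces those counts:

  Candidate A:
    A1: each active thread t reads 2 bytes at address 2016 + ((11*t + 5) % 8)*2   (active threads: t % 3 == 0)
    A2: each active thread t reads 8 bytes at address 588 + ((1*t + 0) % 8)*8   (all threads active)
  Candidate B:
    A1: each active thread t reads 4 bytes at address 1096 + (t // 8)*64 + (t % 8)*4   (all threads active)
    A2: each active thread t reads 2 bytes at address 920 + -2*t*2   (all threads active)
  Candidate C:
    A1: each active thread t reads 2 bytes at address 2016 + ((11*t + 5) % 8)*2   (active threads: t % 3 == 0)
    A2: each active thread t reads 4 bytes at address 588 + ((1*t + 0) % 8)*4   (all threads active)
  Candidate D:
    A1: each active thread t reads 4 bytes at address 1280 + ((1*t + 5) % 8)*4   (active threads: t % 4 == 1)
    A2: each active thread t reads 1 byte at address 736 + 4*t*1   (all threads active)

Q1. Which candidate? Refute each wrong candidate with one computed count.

A: A2 gives 3 transactions, not 2
B: A1 gives 2 transactions, not 1
D: A2 gives 1 transaction, not 2
C: all counts match (1,2)

Answer: C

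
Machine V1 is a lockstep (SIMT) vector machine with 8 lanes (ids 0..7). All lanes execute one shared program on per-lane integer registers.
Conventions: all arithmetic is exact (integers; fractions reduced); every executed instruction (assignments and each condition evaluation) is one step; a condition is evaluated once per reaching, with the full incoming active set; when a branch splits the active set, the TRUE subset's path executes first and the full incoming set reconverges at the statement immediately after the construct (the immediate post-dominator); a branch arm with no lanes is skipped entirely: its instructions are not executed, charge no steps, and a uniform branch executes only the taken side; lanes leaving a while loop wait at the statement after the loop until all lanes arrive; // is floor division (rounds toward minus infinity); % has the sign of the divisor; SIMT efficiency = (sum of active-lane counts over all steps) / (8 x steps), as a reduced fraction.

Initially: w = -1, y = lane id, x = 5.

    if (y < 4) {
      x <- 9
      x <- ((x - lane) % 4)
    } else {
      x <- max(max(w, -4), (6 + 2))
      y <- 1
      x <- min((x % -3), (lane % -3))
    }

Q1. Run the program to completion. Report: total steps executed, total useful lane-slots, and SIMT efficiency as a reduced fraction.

Answer: 6 steps, 28 useful, 7/12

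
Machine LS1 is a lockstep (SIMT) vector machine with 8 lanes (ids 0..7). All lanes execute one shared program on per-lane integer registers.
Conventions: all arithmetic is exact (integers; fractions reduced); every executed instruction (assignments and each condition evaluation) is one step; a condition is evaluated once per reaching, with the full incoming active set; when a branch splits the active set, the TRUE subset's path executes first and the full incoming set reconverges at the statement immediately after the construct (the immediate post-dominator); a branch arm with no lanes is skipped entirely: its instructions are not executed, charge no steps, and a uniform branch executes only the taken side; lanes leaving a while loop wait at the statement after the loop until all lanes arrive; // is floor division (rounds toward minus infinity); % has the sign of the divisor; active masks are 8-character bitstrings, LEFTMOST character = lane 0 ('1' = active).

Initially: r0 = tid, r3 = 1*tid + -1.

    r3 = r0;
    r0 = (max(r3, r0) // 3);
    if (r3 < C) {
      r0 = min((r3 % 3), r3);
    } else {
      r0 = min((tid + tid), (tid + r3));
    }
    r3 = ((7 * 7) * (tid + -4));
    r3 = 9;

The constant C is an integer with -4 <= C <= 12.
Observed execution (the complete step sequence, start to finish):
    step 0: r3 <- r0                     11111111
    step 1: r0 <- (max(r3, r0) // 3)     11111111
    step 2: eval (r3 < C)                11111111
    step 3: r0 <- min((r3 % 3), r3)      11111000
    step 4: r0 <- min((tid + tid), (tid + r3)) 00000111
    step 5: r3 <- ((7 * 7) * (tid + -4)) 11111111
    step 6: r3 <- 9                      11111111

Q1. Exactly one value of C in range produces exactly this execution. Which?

Answer: C = 5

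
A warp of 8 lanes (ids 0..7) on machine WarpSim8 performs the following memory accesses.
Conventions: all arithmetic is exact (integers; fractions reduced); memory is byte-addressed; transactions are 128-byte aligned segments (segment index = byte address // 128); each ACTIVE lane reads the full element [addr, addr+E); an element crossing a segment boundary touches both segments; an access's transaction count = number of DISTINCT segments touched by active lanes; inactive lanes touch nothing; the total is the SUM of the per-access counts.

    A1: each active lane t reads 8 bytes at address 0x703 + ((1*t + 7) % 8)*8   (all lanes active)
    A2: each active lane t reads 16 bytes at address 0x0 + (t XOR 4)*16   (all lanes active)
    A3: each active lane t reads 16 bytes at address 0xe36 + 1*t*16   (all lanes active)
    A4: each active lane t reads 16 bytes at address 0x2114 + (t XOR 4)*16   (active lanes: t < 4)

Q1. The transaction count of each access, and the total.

A1: 1 transaction
A2: 1 transaction
A3: 2 transactions
A4: 2 transactions

Answer: 1,1,2,2; total 6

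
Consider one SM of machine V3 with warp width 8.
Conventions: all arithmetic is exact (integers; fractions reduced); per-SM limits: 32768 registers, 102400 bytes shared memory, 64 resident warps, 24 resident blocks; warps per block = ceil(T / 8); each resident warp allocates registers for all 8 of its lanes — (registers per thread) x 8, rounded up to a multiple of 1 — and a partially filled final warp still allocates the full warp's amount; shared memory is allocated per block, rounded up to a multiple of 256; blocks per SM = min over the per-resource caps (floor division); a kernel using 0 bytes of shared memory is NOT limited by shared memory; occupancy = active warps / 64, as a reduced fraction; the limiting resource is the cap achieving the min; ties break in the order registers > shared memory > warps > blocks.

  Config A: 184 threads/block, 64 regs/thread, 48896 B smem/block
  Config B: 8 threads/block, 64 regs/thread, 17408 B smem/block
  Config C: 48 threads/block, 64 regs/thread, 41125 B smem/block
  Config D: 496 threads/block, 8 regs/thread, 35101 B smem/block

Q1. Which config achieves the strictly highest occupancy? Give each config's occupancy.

occupancies: A 23/32, B 5/64, C 3/16, D 31/32

Answer: D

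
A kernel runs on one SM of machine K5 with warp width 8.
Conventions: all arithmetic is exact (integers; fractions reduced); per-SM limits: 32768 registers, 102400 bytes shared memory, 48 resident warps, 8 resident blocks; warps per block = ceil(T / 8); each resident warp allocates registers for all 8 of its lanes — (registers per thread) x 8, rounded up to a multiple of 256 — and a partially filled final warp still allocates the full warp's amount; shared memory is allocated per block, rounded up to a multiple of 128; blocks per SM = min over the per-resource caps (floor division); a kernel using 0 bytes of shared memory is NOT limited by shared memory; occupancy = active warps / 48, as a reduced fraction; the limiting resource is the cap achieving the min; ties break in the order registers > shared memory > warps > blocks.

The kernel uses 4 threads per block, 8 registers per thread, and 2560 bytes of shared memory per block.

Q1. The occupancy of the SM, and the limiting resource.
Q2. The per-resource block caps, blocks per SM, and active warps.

Answer: occupancy 1/6, limited by blocks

registers: 128 blocks
shared memory: 40 blocks
warps: 48 blocks
blocks: 8 blocks

Answer: 8 blocks, 8 active warps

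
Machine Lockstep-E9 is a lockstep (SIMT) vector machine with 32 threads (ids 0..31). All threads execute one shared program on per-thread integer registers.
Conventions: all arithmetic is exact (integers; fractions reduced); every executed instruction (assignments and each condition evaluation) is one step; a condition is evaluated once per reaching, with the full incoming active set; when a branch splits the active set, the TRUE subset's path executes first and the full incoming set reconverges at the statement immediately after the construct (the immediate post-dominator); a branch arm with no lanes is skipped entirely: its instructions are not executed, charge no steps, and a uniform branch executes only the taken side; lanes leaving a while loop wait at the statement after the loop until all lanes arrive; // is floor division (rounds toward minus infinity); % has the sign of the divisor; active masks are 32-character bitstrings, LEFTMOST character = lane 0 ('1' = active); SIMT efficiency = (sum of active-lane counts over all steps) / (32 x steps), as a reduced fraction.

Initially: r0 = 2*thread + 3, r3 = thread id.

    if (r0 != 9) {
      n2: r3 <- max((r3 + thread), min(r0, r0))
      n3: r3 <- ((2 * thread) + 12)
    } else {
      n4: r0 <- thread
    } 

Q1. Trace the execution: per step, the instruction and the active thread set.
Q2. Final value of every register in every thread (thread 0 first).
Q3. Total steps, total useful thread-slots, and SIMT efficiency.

step 0: eval (r0 != 9)               11111111111111111111111111111111
step 1: r3 <- max((r3 + thread), min(r0, r0)) 11101111111111111111111111111111
step 2: r3 <- ((2 * thread) + 12)    11101111111111111111111111111111
step 3: r0 <- thread                 00010000000000000000000000000000

Answer: 4 steps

r0: 3,5,7,3,11,13,15,17,19,21,23,25,27,29,31,33,35,37,39,41,43,45,47,49,51,53,55,57,59,61,63,65
r3: 12,14,16,3,20,22,24,26,28,30,32,34,36,38,40,42,44,46,48,50,52,54,56,58,60,62,64,66,68,70,72,74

steps = 4; useful = 95; efficiency = 95/128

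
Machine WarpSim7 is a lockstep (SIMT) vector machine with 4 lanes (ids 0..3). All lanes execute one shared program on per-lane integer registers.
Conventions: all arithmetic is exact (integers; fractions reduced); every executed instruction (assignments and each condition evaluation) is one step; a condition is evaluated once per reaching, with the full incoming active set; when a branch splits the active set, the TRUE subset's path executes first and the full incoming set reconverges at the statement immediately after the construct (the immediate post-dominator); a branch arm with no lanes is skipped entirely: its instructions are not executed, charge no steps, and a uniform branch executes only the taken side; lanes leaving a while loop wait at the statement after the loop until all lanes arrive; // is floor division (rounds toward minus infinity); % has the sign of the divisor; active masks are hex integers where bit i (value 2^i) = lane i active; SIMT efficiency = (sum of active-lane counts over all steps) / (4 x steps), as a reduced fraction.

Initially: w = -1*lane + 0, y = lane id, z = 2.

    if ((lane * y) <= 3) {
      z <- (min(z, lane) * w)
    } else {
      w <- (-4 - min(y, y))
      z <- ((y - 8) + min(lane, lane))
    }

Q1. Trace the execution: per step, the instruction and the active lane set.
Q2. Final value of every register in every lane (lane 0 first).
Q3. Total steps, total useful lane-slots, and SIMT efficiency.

step 0: eval ((lane * y) <= 3)       0xf
step 1: z <- (min(z, lane) * w)      0x3
step 2: w <- (-4 - min(y, y))        0xc
step 3: z <- ((y - 8) + min(lane, lane)) 0xc

Answer: 4 steps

w: 0,-1,-6,-7
y: 0,1,2,3
z: 0,-1,-4,-2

steps = 4; useful = 10; efficiency = 10/16 = 5/8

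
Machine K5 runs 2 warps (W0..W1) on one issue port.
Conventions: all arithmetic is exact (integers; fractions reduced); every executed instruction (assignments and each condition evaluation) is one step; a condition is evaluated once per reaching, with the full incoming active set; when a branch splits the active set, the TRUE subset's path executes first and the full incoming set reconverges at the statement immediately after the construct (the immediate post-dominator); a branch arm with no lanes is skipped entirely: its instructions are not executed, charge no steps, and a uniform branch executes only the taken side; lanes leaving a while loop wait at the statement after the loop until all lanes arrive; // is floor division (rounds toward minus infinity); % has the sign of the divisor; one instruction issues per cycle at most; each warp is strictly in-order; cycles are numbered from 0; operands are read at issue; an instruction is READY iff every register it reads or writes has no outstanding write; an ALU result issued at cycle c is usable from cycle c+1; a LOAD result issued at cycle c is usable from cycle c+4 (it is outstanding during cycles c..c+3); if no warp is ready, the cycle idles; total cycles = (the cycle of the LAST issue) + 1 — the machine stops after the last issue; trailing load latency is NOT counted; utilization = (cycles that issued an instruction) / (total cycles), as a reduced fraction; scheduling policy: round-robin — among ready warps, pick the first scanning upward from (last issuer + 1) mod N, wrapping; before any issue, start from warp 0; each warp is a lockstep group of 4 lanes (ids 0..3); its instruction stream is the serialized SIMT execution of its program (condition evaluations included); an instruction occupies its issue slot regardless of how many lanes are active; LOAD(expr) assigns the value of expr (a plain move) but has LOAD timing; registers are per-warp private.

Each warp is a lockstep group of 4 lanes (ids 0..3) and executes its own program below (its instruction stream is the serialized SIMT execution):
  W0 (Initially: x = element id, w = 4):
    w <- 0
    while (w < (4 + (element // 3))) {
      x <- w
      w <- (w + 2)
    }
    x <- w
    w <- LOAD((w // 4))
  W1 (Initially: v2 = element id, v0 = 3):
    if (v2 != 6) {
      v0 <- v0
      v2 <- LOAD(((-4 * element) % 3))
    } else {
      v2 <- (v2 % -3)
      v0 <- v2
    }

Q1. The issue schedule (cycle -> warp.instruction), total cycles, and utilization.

cycle 0: W0.I0
cycle 1: W1.I0
cycle 2: W0.I1
cycle 3: W1.I1
cycle 4: W0.I2
cycle 5: W1.I2
cycle 6: W0.I3
cycle 7: W0.I4
cycle 8: W0.I5
cycle 9: W0.I6
cycle 10: W0.I7
cycle 11: W0.I8
cycle 12: W0.I9
cycle 13: W0.I10
cycle 14: W0.I11
cycle 15: W0.I12

Answer: 16 cycles, utilization 1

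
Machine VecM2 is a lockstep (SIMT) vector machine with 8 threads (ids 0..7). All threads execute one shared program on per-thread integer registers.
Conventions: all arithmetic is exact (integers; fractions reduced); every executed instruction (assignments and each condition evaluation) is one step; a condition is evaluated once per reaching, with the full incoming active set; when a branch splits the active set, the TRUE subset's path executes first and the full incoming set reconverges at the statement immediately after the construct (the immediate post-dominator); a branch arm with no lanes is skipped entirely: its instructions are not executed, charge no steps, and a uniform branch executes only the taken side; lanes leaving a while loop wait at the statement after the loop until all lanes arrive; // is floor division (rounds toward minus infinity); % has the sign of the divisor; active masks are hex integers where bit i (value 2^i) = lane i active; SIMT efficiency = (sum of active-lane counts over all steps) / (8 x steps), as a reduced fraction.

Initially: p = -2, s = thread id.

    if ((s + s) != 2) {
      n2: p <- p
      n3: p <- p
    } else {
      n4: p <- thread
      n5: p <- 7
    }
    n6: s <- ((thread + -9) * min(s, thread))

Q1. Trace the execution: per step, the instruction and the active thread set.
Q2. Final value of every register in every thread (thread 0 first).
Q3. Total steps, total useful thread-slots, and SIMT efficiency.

step 0: eval ((s + s) != 2)          0xff
step 1: p <- p                       0xfd
step 2: p <- p                       0xfd
step 3: p <- thread                  0x02
step 4: p <- 7                       0x02
step 5: s <- ((thread + -9) * min(s, thread)) 0xff

Answer: 6 steps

p: -2,7,-2,-2,-2,-2,-2,-2
s: 0,-8,-14,-18,-20,-20,-18,-14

steps = 6; useful = 32; efficiency = 32/48 = 2/3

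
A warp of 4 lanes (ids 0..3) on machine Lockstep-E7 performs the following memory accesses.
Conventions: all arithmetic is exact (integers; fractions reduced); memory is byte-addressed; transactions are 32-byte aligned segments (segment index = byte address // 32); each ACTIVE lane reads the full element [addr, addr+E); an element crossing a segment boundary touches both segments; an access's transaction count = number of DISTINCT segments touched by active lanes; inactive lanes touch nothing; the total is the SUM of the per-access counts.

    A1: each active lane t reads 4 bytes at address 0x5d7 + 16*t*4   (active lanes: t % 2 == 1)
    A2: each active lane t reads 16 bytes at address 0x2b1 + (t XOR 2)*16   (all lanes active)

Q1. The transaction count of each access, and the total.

A1: 2 transactions
A2: 3 transactions

Answer: 2,3; total 5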